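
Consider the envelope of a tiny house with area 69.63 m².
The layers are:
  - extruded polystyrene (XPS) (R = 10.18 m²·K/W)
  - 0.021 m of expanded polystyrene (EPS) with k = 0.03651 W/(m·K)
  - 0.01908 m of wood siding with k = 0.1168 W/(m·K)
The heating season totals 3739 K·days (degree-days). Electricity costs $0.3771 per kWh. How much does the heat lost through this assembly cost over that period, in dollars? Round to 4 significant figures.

215.8 dollars

0.021/0.03651 = 0.57518
0.01908/0.1168 = 0.16336
R_total = 10.18 + 0.57518 + 0.16336 = 10.919 m²·K/W
E = A × HDD × 24 / R / 1000 = 69.63 × 3739 × 24 / 10.919 / 1000 = 572.27 kWh
Cost = 572.27 × 0.3771 = $215.8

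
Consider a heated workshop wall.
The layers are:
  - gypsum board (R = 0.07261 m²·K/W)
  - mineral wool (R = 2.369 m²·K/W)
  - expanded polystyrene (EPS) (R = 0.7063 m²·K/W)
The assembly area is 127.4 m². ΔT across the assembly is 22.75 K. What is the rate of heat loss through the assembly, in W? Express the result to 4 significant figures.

R_total = 0.07261 + 2.369 + 0.7063 = 3.1479 m²·K/W
Q = A·ΔT/R = 127.4 × 22.75 / 3.1479 = 920.72 W

920.7 W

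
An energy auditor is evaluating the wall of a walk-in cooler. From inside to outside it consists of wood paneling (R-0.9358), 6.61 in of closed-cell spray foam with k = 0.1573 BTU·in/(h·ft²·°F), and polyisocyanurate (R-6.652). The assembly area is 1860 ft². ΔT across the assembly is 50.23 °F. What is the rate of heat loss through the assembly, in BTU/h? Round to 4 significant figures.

6.61/0.1573 = 42.022
R_total = 0.9358 + 42.022 + 6.652 = 49.609 ft²·°F·h/BTU
Q = A·ΔT/R = 1860 × 50.23 / 49.609 = 1883.3 BTU/h

1883 BTU/h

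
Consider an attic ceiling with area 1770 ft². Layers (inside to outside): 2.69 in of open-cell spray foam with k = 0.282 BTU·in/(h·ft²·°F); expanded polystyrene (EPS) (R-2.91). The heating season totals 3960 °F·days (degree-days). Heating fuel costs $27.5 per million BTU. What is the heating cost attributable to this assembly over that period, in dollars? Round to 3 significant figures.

2.69/0.282 = 9.539
R_total = 9.539 + 2.91 = 12.45 ft²·°F·h/BTU
E = A × HDD × 24 / R = 1770 × 3960 × 24 / 12.45 = 13510000 BTU
Cost = 13510000/10⁶ × 27.5 = $371.6

372 dollars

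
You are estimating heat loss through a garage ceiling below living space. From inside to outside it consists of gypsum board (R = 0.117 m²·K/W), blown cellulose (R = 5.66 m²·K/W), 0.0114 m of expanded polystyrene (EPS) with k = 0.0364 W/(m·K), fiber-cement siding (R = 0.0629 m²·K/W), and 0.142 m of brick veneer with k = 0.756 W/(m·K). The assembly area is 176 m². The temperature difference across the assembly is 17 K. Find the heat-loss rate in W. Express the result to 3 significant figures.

472 W

0.0114/0.0364 = 0.3132
0.142/0.756 = 0.1878
R_total = 0.117 + 5.66 + 0.3132 + 0.0629 + 0.1878 = 6.341 m²·K/W
Q = A·ΔT/R = 176 × 17 / 6.341 = 471.9 W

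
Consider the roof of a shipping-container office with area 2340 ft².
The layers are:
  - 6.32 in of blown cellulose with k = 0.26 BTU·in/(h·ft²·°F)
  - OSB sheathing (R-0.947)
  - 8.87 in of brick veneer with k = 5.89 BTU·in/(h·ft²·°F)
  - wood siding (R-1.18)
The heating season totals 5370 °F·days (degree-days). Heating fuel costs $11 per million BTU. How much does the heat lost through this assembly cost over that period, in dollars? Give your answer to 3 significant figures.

6.32/0.26 = 24.31
8.87/5.89 = 1.506
R_total = 24.31 + 0.947 + 1.506 + 1.18 = 27.94 ft²·°F·h/BTU
E = A × HDD × 24 / R = 2340 × 5370 × 24 / 27.94 = 10790000 BTU
Cost = 10790000/10⁶ × 11 = $118.7

119 dollars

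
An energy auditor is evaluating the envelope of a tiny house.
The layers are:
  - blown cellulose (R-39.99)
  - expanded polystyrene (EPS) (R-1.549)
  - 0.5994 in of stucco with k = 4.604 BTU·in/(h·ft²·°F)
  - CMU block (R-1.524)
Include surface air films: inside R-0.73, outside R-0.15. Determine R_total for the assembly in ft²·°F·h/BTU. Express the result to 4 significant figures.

44.07 ft²·°F·h/BTU

0.5994/4.604 = 0.13019
R_total = 0.73 + 39.99 + 1.549 + 0.13019 + 1.524 + 0.15 = 44.073 ft²·°F·h/BTU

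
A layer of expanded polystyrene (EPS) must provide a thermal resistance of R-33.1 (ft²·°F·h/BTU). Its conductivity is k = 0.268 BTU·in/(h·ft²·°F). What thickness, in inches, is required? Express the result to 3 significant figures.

8.87 in

L = R × k = 33.1 × 0.268 = 8.871 in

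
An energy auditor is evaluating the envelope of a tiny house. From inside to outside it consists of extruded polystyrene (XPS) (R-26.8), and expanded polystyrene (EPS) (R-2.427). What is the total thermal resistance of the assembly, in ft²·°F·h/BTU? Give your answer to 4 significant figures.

R_total = 26.8 + 2.427 = 29.227 ft²·°F·h/BTU

29.23 ft²·°F·h/BTU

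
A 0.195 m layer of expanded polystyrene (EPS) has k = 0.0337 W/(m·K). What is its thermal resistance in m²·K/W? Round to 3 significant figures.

R = L/k = 0.195/0.0337 = 5.786 m²·K/W

5.79 m²·K/W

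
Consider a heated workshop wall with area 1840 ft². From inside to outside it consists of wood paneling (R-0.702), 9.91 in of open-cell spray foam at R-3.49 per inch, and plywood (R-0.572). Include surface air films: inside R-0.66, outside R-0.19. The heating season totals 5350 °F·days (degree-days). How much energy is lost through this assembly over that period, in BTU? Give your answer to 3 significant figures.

6440000 BTU

9.91 × 3.49 = 34.59
R_total = 0.66 + 0.702 + 34.59 + 0.572 + 0.19 = 36.71 ft²·°F·h/BTU
E = A × HDD × 24 / R = 1840 × 5350 × 24 / 36.71 = 6436000 BTU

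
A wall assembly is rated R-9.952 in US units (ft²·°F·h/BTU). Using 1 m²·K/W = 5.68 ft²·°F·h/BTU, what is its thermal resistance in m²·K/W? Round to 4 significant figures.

R_SI = 9.952/5.68 = 1.7521

1.752 m²·K/W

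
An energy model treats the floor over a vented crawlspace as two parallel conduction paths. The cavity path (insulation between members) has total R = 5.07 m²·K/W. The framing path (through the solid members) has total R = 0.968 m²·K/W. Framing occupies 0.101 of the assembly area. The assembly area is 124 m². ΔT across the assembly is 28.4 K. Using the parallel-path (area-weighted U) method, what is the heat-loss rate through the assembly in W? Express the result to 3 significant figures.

992 W

U_eff = 0.899/5.07 + 0.101/0.968 = 0.1773 + 0.1043 = 0.2817
R_eff = 1/U_eff = 3.55 m²·K/W
Q = 124 × 28.4 / 3.55 = 991.9 W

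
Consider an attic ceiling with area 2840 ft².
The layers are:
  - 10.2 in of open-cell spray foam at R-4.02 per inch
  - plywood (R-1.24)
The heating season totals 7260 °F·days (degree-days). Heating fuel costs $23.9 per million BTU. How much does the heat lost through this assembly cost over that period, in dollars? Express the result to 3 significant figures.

280 dollars

10.2 × 4.02 = 41
R_total = 41 + 1.24 = 42.24 ft²·°F·h/BTU
E = A × HDD × 24 / R = 2840 × 7260 × 24 / 42.24 = 11710000 BTU
Cost = 11710000/10⁶ × 23.9 = $280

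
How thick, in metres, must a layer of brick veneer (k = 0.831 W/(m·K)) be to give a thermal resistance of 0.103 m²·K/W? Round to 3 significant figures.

0.0856 m

L = R·k = 0.103 × 0.831 = 0.08559 m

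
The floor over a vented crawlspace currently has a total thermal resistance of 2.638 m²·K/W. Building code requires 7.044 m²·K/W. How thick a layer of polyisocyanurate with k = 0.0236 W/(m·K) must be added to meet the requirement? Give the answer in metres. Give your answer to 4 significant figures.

0.1040 m

ΔR = 7.044 − 2.638 = 4.406 m²·K/W
L = ΔR × k = 4.406 × 0.0236 = 0.10398 m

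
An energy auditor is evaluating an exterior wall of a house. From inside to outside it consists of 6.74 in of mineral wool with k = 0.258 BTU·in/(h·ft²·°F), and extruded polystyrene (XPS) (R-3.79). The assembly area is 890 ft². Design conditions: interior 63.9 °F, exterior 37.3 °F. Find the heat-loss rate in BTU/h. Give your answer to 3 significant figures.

791 BTU/h

6.74/0.258 = 26.12
R_total = 26.12 + 3.79 = 29.91 ft²·°F·h/BTU
Q = A·ΔT/R = 890 × (63.9 − 37.3) / 29.91 = 791.4 BTU/h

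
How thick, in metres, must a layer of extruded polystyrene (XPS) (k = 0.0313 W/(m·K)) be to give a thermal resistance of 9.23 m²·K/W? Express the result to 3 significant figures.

L = R·k = 9.23 × 0.0313 = 0.2889 m

0.289 m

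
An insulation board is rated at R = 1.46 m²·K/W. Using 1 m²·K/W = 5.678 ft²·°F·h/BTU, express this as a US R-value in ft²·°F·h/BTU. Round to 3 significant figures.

8.29 ft²·°F·h/BTU

R_US = 1.46 × 5.678 = 8.29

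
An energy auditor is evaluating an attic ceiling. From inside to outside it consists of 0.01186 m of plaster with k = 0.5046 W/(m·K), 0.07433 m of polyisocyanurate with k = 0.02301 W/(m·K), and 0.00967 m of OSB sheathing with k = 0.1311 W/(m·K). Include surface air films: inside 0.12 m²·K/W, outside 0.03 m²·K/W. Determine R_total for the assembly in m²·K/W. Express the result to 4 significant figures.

0.01186/0.5046 = 0.023504
0.07433/0.02301 = 3.2303
0.00967/0.1311 = 0.07376
R_total = 0.12 + 0.023504 + 3.2303 + 0.07376 + 0.03 = 3.4776 m²·K/W

3.478 m²·K/W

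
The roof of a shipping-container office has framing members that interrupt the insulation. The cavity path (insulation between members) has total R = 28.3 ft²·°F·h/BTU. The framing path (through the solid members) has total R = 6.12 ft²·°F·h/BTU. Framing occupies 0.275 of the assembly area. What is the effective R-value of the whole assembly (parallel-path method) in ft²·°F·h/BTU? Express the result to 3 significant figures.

U_eff = 0.725/28.3 + 0.275/6.12 = 0.02562 + 0.04493 = 0.07055
R_eff = 1/U_eff = 14.17 ft²·°F·h/BTU

14.2 ft²·°F·h/BTU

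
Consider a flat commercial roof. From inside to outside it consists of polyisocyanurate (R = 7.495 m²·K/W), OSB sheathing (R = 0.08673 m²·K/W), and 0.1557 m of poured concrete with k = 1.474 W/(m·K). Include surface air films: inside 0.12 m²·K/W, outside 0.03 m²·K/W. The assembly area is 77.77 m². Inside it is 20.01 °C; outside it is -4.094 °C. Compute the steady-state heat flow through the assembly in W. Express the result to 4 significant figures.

0.1557/1.474 = 0.10563
R_total = 0.12 + 7.495 + 0.08673 + 0.10563 + 0.03 = 7.8374 m²·K/W
Q = A·ΔT/R = 77.77 × (20.01 − (-4.094)) / 7.8374 = 239.18 W

239.2 W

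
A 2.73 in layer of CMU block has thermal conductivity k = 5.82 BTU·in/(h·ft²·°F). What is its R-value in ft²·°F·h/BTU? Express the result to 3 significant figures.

0.469 ft²·°F·h/BTU

R = L/k = 2.73/5.82 = 0.4691 ft²·°F·h/BTU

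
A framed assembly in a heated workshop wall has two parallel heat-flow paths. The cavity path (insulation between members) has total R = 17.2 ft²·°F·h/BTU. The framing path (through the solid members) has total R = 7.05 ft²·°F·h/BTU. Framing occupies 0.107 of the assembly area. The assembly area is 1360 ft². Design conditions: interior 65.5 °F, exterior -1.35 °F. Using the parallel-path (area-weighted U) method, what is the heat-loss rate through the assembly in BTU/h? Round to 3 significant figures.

6100 BTU/h

U_eff = 0.893/17.2 + 0.107/7.05 = 0.05192 + 0.01518 = 0.0671
R_eff = 1/U_eff = 14.9 ft²·°F·h/BTU
Q = 1360 × (65.5 − (-1.35)) / 14.9 = 6100 BTU/h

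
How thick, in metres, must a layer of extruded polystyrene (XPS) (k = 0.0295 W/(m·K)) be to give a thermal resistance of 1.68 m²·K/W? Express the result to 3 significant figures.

0.0496 m

L = R·k = 1.68 × 0.0295 = 0.04956 m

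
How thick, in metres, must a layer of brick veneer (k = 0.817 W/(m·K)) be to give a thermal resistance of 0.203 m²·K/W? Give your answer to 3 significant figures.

L = R·k = 0.203 × 0.817 = 0.1659 m

0.166 m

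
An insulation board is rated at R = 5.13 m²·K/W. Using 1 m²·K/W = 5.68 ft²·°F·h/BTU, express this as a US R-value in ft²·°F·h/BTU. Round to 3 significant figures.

R_US = 5.13 × 5.68 = 29.14

29.1 ft²·°F·h/BTU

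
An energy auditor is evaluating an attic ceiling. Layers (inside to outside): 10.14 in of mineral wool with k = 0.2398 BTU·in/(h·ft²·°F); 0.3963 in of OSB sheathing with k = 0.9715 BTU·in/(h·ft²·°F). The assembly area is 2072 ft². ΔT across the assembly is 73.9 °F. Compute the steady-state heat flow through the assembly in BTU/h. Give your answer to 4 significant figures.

3587 BTU/h

10.14/0.2398 = 42.285
0.3963/0.9715 = 0.40793
R_total = 42.285 + 0.40793 = 42.693 ft²·°F·h/BTU
Q = A·ΔT/R = 2072 × 73.9 / 42.693 = 3586.5 BTU/h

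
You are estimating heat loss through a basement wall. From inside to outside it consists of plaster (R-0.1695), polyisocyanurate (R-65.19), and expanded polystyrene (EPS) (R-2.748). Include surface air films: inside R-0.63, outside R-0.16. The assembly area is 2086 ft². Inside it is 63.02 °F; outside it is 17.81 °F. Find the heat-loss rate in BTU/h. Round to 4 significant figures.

1369 BTU/h

R_total = 0.63 + 0.1695 + 65.19 + 2.748 + 0.16 = 68.897 ft²·°F·h/BTU
Q = A·ΔT/R = 2086 × (63.02 − 17.81) / 68.897 = 1368.8 BTU/h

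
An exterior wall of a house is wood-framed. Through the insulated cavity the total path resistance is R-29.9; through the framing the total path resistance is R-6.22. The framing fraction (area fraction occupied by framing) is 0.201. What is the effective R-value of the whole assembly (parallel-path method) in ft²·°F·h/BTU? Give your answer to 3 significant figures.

16.9 ft²·°F·h/BTU

U_eff = 0.799/29.9 + 0.201/6.22 = 0.02672 + 0.03232 = 0.05904
R_eff = 1/U_eff = 16.94 ft²·°F·h/BTU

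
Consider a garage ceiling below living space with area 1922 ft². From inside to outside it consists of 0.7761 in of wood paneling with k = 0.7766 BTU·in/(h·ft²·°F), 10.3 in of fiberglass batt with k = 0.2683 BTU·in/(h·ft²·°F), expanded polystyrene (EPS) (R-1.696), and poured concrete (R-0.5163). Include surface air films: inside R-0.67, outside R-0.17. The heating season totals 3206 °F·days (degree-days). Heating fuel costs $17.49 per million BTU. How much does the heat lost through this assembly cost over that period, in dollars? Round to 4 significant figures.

0.7761/0.7766 = 0.99936
10.3/0.2683 = 38.39
R_total = 0.67 + 0.99936 + 38.39 + 1.696 + 0.5163 + 0.17 = 42.442 ft²·°F·h/BTU
E = A × HDD × 24 / R = 1922 × 3206 × 24 / 42.442 = 3484500 BTU
Cost = 3484500/10⁶ × 17.49 = $60.943

60.94 dollars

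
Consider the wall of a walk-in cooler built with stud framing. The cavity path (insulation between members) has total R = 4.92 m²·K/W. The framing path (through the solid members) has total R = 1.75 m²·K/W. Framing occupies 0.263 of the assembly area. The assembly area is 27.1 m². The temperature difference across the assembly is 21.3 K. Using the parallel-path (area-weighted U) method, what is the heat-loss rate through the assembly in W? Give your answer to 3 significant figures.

U_eff = 0.737/4.92 + 0.263/1.75 = 0.1498 + 0.1503 = 0.3001
R_eff = 1/U_eff = 3.332 m²·K/W
Q = 27.1 × 21.3 / 3.332 = 173.2 W

173 W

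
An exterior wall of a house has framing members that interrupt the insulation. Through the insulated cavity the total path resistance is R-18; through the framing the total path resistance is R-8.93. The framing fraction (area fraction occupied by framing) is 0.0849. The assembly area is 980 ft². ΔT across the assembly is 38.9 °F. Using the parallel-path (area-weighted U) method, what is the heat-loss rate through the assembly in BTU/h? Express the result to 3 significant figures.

2300 BTU/h

U_eff = 0.9151/18 + 0.0849/8.93 = 0.05084 + 0.009507 = 0.06035
R_eff = 1/U_eff = 16.57 ft²·°F·h/BTU
Q = 980 × 38.9 / 16.57 = 2301 BTU/h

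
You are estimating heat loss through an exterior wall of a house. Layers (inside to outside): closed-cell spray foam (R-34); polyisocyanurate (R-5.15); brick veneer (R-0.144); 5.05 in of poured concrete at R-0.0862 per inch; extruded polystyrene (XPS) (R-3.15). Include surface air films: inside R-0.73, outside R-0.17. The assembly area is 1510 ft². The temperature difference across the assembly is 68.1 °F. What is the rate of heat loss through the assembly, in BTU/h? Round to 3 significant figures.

5.05 × 0.0862 = 0.4353
R_total = 0.73 + 34 + 5.15 + 0.144 + 0.4353 + 3.15 + 0.17 = 43.78 ft²·°F·h/BTU
Q = A·ΔT/R = 1510 × 68.1 / 43.78 = 2349 BTU/h

2350 BTU/h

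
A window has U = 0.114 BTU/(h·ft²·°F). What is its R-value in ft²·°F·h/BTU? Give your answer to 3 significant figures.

8.77 ft²·°F·h/BTU

R = 1/U = 1/0.114 = 8.772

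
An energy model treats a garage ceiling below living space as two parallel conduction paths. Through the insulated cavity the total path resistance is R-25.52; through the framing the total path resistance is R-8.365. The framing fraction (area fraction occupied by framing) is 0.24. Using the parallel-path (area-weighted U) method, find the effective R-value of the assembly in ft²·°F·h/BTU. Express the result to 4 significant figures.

17.10 ft²·°F·h/BTU

U_eff = 0.76/25.52 + 0.24/8.365 = 0.029781 + 0.028691 = 0.058472
R_eff = 1/U_eff = 17.102 ft²·°F·h/BTU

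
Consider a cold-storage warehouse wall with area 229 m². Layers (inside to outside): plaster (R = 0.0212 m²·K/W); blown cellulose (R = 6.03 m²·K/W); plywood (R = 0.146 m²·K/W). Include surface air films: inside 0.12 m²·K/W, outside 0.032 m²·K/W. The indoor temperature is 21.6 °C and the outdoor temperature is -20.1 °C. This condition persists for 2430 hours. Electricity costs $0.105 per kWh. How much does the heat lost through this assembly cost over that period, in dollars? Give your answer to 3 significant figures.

384 dollars

R_total = 0.12 + 0.0212 + 6.03 + 0.146 + 0.032 = 6.349 m²·K/W
Q = 229 × (21.6 − (-20.1)) / 6.349 = 1504 W
E = 1504 W × 2430 h / 1000 = 3655 kWh
Cost = 3655 × 0.105 = $383.7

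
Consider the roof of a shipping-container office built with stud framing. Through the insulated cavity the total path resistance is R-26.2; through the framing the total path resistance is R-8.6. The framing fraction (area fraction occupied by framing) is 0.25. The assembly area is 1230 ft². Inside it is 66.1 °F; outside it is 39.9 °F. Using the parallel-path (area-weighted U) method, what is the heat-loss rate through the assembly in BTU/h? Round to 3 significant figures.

1860 BTU/h

U_eff = 0.75/26.2 + 0.25/8.6 = 0.02863 + 0.02907 = 0.0577
R_eff = 1/U_eff = 17.33 ft²·°F·h/BTU
Q = 1230 × (66.1 − 39.9) / 17.33 = 1859 BTU/h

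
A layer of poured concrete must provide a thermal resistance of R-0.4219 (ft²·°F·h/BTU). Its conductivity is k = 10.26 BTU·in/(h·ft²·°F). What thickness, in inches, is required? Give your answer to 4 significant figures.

4.329 in

L = R × k = 0.4219 × 10.26 = 4.3287 in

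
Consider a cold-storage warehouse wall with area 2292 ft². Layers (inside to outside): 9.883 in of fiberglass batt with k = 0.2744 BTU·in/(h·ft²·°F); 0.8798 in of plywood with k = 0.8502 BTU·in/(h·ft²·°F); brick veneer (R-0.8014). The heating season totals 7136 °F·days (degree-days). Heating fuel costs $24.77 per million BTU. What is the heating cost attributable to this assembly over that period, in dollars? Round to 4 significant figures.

9.883/0.2744 = 36.017
0.8798/0.8502 = 1.0348
R_total = 36.017 + 1.0348 + 0.8014 = 37.853 ft²·°F·h/BTU
E = A × HDD × 24 / R = 2292 × 7136 × 24 / 37.853 = 10370000 BTU
Cost = 10370000/10⁶ × 24.77 = $256.87

256.9 dollars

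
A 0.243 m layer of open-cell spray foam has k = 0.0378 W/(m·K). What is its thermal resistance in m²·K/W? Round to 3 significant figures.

6.43 m²·K/W

R = L/k = 0.243/0.0378 = 6.429 m²·K/W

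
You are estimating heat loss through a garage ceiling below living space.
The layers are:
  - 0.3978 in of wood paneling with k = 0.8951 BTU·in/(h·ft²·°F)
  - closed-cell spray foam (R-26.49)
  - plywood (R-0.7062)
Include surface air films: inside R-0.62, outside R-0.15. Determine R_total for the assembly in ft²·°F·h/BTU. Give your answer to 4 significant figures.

28.41 ft²·°F·h/BTU

0.3978/0.8951 = 0.44442
R_total = 0.62 + 0.44442 + 26.49 + 0.7062 + 0.15 = 28.411 ft²·°F·h/BTU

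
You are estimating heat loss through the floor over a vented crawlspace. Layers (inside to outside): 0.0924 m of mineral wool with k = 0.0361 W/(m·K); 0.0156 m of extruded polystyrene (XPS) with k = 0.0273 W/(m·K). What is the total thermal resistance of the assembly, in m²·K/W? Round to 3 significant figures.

3.13 m²·K/W

0.0924/0.0361 = 2.56
0.0156/0.0273 = 0.5714
R_total = 2.56 + 0.5714 = 3.131 m²·K/W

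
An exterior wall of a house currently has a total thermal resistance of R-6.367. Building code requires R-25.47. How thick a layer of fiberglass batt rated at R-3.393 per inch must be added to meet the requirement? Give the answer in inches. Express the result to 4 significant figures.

5.630 in

ΔR = 25.47 − 6.367 = 19.103 ft²·°F·h/BTU
L = ΔR / (R/in) = 19.103/3.393 = 5.6301 in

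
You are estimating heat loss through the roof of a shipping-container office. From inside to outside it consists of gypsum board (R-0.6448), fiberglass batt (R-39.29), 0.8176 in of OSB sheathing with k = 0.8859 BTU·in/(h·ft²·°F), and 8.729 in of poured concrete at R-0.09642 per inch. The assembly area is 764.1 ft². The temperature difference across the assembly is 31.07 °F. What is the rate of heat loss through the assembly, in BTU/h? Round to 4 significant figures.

569.3 BTU/h

0.8176/0.8859 = 0.9229
8.729 × 0.09642 = 0.84165
R_total = 0.6448 + 39.29 + 0.9229 + 0.84165 = 41.699 ft²·°F·h/BTU
Q = A·ΔT/R = 764.1 × 31.07 / 41.699 = 569.33 BTU/h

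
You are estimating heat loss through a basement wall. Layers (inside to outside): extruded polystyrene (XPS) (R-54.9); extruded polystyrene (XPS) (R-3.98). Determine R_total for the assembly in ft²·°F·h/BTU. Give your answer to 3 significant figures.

58.9 ft²·°F·h/BTU

R_total = 54.9 + 3.98 = 58.88 ft²·°F·h/BTU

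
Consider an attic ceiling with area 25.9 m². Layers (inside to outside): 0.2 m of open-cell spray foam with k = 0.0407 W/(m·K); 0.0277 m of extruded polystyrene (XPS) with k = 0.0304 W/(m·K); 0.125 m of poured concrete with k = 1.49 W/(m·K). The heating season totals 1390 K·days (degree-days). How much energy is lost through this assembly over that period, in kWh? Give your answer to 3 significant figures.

146 kWh

0.2/0.0407 = 4.914
0.0277/0.0304 = 0.9112
0.125/1.49 = 0.08389
R_total = 4.914 + 0.9112 + 0.08389 = 5.909 m²·K/W
E = A × HDD × 24 / R / 1000 = 25.9 × 1390 × 24 / 5.909 / 1000 = 146.2 kWh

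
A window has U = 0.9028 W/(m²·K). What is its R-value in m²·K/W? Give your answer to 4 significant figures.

1.108 m²·K/W

R = 1/U = 1/0.9028 = 1.1077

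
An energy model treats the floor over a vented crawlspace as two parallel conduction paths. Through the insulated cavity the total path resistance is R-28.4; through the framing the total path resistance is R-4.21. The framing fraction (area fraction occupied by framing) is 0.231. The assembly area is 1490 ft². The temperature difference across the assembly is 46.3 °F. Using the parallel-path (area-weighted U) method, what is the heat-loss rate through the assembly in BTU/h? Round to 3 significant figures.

5650 BTU/h

U_eff = 0.769/28.4 + 0.231/4.21 = 0.02708 + 0.05487 = 0.08195
R_eff = 1/U_eff = 12.2 ft²·°F·h/BTU
Q = 1490 × 46.3 / 12.2 = 5653 BTU/h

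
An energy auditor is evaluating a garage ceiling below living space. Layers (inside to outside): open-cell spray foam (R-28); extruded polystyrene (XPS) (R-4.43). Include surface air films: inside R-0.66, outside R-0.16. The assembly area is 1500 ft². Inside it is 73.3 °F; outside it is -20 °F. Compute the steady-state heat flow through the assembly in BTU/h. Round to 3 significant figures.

R_total = 0.66 + 28 + 4.43 + 0.16 = 33.25 ft²·°F·h/BTU
Q = A·ΔT/R = 1500 × (73.3 − (-20)) / 33.25 = 4209 BTU/h

4210 BTU/h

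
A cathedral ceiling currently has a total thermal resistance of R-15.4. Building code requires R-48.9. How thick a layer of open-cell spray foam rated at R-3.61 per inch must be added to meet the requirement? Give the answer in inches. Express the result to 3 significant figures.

ΔR = 48.9 − 15.4 = 33.5 ft²·°F·h/BTU
L = ΔR / (R/in) = 33.5/3.61 = 9.28 in

9.28 in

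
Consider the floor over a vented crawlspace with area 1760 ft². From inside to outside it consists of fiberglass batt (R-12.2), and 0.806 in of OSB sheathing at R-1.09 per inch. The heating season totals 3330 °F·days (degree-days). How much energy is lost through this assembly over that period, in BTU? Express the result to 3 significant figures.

0.806 × 1.09 = 0.8785
R_total = 12.2 + 0.8785 = 13.08 ft²·°F·h/BTU
E = A × HDD × 24 / R = 1760 × 3330 × 24 / 13.08 = 10750000 BTU

10800000 BTU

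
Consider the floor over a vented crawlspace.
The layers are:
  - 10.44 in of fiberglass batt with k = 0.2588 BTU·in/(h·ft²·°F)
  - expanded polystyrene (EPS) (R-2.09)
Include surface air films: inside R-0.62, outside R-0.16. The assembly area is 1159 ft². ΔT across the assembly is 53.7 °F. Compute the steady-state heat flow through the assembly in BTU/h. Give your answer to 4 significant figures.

1440 BTU/h

10.44/0.2588 = 40.34
R_total = 0.62 + 40.34 + 2.09 + 0.16 = 43.21 ft²·°F·h/BTU
Q = A·ΔT/R = 1159 × 53.7 / 43.21 = 1440.4 BTU/h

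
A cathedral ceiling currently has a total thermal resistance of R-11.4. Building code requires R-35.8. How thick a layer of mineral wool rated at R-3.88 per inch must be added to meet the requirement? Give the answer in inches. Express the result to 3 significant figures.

6.29 in

ΔR = 35.8 − 11.4 = 24.4 ft²·°F·h/BTU
L = ΔR / (R/in) = 24.4/3.88 = 6.289 in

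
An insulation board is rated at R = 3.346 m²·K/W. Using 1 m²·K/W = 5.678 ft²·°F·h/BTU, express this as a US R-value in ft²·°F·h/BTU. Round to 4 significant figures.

R_US = 3.346 × 5.678 = 18.999

19.00 ft²·°F·h/BTU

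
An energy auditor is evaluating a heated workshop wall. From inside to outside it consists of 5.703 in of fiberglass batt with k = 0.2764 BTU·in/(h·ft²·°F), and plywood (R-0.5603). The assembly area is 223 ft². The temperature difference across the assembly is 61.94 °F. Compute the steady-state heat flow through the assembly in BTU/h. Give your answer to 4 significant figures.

651.7 BTU/h

5.703/0.2764 = 20.633
R_total = 20.633 + 0.5603 = 21.193 ft²·°F·h/BTU
Q = A·ΔT/R = 223 × 61.94 / 21.193 = 651.74 BTU/h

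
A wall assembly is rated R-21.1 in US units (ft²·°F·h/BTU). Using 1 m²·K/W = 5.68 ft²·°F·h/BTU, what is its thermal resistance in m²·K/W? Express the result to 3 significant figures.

3.71 m²·K/W

R_SI = 21.1/5.68 = 3.715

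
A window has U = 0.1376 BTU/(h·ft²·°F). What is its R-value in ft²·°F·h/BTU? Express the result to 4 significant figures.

R = 1/U = 1/0.1376 = 7.2674

7.267 ft²·°F·h/BTU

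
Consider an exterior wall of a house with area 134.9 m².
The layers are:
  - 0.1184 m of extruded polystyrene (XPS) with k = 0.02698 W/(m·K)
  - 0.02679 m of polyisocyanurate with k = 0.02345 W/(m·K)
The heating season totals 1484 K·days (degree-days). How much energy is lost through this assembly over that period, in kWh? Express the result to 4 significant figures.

0.1184/0.02698 = 4.3884
0.02679/0.02345 = 1.1424
R_total = 4.3884 + 1.1424 = 5.5309 m²·K/W
E = A × HDD × 24 / R / 1000 = 134.9 × 1484 × 24 / 5.5309 / 1000 = 868.69 kWh

868.7 kWh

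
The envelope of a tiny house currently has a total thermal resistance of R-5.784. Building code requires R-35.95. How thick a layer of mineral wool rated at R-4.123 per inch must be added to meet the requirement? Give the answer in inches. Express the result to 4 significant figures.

7.317 in

ΔR = 35.95 − 5.784 = 30.166 ft²·°F·h/BTU
L = ΔR / (R/in) = 30.166/4.123 = 7.3165 in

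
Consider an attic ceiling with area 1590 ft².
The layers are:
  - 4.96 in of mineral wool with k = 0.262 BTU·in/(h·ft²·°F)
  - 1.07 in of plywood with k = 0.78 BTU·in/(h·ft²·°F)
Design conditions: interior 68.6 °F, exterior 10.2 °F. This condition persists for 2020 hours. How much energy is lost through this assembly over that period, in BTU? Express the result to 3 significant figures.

9240000 BTU

4.96/0.262 = 18.93
1.07/0.78 = 1.372
R_total = 18.93 + 1.372 = 20.3 ft²·°F·h/BTU
Q = 1590 × (68.6 − 10.2) / 20.3 = 4573 BTU/h
E = 4573 × 2020 = 9238000 BTU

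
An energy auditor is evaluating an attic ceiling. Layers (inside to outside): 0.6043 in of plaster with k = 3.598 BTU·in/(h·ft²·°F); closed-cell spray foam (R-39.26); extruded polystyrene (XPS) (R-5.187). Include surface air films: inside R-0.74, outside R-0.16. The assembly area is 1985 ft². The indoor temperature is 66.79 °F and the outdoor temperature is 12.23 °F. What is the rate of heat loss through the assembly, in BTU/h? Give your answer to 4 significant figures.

2379 BTU/h

0.6043/3.598 = 0.16795
R_total = 0.74 + 0.16795 + 39.26 + 5.187 + 0.16 = 45.515 ft²·°F·h/BTU
Q = A·ΔT/R = 1985 × (66.79 − 12.23) / 45.515 = 2379.5 BTU/h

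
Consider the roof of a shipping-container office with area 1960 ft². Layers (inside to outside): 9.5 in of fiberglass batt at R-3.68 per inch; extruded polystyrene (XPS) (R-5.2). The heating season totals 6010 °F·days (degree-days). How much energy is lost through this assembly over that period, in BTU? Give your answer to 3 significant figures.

7040000 BTU

9.5 × 3.68 = 34.96
R_total = 34.96 + 5.2 = 40.16 ft²·°F·h/BTU
E = A × HDD × 24 / R = 1960 × 6010 × 24 / 40.16 = 7040000 BTU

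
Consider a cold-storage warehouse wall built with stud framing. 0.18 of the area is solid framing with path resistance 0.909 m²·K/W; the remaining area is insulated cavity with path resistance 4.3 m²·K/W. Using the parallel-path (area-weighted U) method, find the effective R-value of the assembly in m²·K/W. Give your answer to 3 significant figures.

2.57 m²·K/W

U_eff = 0.82/4.3 + 0.18/0.909 = 0.1907 + 0.198 = 0.3887
R_eff = 1/U_eff = 2.573 m²·K/W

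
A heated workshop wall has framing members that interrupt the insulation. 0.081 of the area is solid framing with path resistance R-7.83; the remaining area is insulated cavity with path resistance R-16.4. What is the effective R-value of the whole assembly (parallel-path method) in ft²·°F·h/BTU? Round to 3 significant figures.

U_eff = 0.919/16.4 + 0.081/7.83 = 0.05604 + 0.01034 = 0.06638
R_eff = 1/U_eff = 15.06 ft²·°F·h/BTU

15.1 ft²·°F·h/BTU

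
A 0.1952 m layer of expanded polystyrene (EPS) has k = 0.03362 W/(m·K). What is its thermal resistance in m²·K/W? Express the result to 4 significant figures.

R = L/k = 0.1952/0.03362 = 5.8061 m²·K/W

5.806 m²·K/W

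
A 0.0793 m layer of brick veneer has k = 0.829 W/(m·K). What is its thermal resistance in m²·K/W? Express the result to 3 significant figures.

R = L/k = 0.0793/0.829 = 0.09566 m²·K/W

0.0957 m²·K/W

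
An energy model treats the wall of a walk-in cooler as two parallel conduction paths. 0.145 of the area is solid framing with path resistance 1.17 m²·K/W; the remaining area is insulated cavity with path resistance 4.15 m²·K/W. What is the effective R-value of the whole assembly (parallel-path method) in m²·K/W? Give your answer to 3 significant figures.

3.03 m²·K/W

U_eff = 0.855/4.15 + 0.145/1.17 = 0.206 + 0.1239 = 0.33
R_eff = 1/U_eff = 3.031 m²·K/W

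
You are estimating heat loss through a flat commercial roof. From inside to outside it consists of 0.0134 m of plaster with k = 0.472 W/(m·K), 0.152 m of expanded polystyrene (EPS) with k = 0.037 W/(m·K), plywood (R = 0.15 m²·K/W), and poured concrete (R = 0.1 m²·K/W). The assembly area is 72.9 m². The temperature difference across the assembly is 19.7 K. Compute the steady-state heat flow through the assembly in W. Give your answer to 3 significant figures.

327 W

0.0134/0.472 = 0.02839
0.152/0.037 = 4.108
R_total = 0.02839 + 4.108 + 0.15 + 0.1 = 4.386 m²·K/W
Q = A·ΔT/R = 72.9 × 19.7 / 4.386 = 327.4 W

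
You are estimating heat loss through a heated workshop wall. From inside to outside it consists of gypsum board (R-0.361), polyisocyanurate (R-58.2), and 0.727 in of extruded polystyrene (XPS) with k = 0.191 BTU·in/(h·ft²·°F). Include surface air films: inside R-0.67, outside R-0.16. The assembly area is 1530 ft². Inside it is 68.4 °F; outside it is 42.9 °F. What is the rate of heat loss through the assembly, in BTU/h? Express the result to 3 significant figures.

617 BTU/h

0.727/0.191 = 3.806
R_total = 0.67 + 0.361 + 58.2 + 3.806 + 0.16 = 63.2 ft²·°F·h/BTU
Q = A·ΔT/R = 1530 × (68.4 − 42.9) / 63.2 = 617.4 BTU/h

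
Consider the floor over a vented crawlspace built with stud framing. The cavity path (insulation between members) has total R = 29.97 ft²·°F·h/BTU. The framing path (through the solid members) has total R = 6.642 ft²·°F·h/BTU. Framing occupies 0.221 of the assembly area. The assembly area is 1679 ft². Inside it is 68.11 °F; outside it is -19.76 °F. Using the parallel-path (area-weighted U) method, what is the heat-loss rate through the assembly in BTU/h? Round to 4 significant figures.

U_eff = 0.779/29.97 + 0.221/6.642 = 0.025993 + 0.033273 = 0.059266
R_eff = 1/U_eff = 16.873 ft²·°F·h/BTU
Q = 1679 × (68.11 − (-19.76)) / 16.873 = 8743.7 BTU/h

8744 BTU/h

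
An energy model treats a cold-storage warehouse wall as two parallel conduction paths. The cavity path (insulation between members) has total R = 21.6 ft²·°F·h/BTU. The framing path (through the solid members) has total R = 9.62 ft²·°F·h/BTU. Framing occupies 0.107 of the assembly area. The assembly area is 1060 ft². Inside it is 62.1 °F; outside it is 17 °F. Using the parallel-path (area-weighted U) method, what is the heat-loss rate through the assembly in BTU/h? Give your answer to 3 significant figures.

2510 BTU/h

U_eff = 0.893/21.6 + 0.107/9.62 = 0.04134 + 0.01112 = 0.05247
R_eff = 1/U_eff = 19.06 ft²·°F·h/BTU
Q = 1060 × (62.1 − 17) / 19.06 = 2508 BTU/h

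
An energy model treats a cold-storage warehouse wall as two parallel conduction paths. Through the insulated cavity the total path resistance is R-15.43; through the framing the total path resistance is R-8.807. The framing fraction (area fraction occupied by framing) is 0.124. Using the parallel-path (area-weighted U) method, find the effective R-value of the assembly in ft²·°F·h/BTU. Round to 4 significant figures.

U_eff = 0.876/15.43 + 0.124/8.807 = 0.056773 + 0.01408 = 0.070852
R_eff = 1/U_eff = 14.114 ft²·°F·h/BTU

14.11 ft²·°F·h/BTU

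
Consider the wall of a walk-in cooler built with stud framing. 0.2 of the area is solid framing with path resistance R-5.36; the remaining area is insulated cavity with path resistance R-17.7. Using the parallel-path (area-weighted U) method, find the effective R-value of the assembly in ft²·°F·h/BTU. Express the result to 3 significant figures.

12.1 ft²·°F·h/BTU

U_eff = 0.8/17.7 + 0.2/5.36 = 0.0452 + 0.03731 = 0.08251
R_eff = 1/U_eff = 12.12 ft²·°F·h/BTU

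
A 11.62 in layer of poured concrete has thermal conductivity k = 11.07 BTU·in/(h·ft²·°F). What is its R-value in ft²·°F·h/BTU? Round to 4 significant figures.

1.050 ft²·°F·h/BTU

R = L/k = 11.62/11.07 = 1.0497 ft²·°F·h/BTU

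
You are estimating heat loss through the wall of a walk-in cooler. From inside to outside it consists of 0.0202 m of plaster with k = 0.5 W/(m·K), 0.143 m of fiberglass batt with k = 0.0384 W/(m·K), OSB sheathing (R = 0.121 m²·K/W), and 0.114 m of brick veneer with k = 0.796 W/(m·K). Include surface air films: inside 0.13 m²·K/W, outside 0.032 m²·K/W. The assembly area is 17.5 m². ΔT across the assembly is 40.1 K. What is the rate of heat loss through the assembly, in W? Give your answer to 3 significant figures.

0.0202/0.5 = 0.0404
0.143/0.0384 = 3.724
0.114/0.796 = 0.1432
R_total = 0.13 + 0.0404 + 3.724 + 0.121 + 0.1432 + 0.032 = 4.191 m²·K/W
Q = A·ΔT/R = 17.5 × 40.1 / 4.191 = 167.5 W

167 W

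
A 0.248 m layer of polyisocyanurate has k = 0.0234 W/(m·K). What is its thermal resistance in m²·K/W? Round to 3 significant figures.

10.6 m²·K/W

R = L/k = 0.248/0.0234 = 10.6 m²·K/W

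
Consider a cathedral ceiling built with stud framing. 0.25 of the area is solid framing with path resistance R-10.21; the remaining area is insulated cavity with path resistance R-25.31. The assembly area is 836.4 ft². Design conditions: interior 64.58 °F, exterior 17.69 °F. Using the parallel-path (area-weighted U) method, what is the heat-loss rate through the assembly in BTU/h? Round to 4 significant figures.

U_eff = 0.75/25.31 + 0.25/10.21 = 0.029633 + 0.024486 = 0.054118
R_eff = 1/U_eff = 18.478 ft²·°F·h/BTU
Q = 836.4 × (64.58 − 17.69) / 18.478 = 2122.5 BTU/h

2122 BTU/h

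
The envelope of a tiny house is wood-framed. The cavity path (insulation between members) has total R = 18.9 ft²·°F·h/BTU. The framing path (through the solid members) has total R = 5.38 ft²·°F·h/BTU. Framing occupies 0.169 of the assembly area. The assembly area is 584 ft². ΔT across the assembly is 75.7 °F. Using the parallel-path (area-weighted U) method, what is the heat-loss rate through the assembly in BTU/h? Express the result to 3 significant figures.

U_eff = 0.831/18.9 + 0.169/5.38 = 0.04397 + 0.03141 = 0.07538
R_eff = 1/U_eff = 13.27 ft²·°F·h/BTU
Q = 584 × 75.7 / 13.27 = 3332 BTU/h

3330 BTU/h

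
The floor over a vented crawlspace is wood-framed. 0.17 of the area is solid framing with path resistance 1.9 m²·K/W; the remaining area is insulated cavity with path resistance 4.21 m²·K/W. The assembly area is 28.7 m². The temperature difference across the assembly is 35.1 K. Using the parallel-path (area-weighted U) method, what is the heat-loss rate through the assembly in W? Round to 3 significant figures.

289 W

U_eff = 0.83/4.21 + 0.17/1.9 = 0.1971 + 0.08947 = 0.2866
R_eff = 1/U_eff = 3.489 m²·K/W
Q = 28.7 × 35.1 / 3.489 = 288.7 W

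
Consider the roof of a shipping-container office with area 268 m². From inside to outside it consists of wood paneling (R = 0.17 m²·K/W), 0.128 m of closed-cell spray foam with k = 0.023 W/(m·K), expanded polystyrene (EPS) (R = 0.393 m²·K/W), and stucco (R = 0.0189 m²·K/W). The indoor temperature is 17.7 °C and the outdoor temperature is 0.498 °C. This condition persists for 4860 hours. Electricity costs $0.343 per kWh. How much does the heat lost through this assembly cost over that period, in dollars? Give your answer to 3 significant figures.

0.128/0.023 = 5.565
R_total = 0.17 + 5.565 + 0.393 + 0.0189 = 6.147 m²·K/W
Q = 268 × (17.7 − 0.498) / 6.147 = 750 W
E = 750 W × 4860 h / 1000 = 3645 kWh
Cost = 3645 × 0.343 = $1250

1250 dollars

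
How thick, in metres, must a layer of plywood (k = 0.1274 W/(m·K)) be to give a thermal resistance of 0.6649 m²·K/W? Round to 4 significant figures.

0.08471 m

L = R·k = 0.6649 × 0.1274 = 0.084708 m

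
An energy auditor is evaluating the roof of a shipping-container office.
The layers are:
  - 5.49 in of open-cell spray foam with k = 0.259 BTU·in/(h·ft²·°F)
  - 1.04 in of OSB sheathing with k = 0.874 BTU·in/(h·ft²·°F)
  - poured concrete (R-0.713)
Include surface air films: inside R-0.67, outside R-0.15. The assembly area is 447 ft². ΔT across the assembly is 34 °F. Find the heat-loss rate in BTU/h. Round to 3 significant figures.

635 BTU/h

5.49/0.259 = 21.2
1.04/0.874 = 1.19
R_total = 0.67 + 21.2 + 1.19 + 0.713 + 0.15 = 23.92 ft²·°F·h/BTU
Q = A·ΔT/R = 447 × 34 / 23.92 = 635.4 BTU/h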